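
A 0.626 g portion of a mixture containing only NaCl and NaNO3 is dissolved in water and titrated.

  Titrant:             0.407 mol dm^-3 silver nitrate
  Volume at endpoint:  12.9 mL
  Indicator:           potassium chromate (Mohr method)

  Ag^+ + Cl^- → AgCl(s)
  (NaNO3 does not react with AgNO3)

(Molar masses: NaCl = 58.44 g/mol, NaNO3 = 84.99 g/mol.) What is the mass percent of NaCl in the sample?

49.0 %

n(AgNO3) = 0.0129 × 0.407 = 5.25 × 10^-3 mol
Let x = n(NaCl), y = n(NaNO3).
Titrant: 1x = 5.25 × 10^-3;  mass: 58.44x + 84.99y = 0.626
Solving, x = 5.25 × 10^-3 mol, y = 3.76 × 10^-3 mol
mass of NaCl = 5.25 × 10^-3 × 58.44 = 0.307 g
% NaCl = 0.307 / 0.626 × 100 = 49.0 %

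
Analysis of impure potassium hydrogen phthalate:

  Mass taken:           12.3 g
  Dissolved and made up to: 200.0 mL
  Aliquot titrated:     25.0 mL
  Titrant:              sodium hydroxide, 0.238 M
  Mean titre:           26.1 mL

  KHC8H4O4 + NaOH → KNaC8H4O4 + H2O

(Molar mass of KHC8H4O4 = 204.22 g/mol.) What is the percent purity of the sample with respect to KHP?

82.5 %

n(NaOH) per titration = 0.0261 × 0.238 = 6.21 × 10^-3 mol
n(KHC8H4O4) in each aliquot = 6.21 × 10^-3 mol (1:1 ratio)
n(KHC8H4O4) in the whole flask = 6.21 × 10^-3 × 200.0/25.0 = 0.0497 mol
mass of KHC8H4O4 = 0.0497 × 204.22 = 10.1 g
% KHC8H4O4 = 10.1 / 12.3 × 100 = 82.5 %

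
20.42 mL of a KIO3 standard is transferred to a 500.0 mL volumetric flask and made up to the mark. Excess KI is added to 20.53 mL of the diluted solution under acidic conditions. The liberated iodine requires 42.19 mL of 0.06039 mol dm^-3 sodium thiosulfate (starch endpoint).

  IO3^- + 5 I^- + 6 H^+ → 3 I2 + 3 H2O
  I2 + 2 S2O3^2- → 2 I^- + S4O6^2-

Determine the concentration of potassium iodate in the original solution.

n(S2O3^2-) = 0.04219 × 0.06039 = 2.548 × 10^-3 mol
n(I2) = n(S2O3^2-)/2 = 1.274 × 10^-3 mol
From the 1:3 ratio, n(IO3^-) in the aliquot = 1/3 × 1.274 × 10^-3 = 4.246 × 10^-4 mol
[IO3^-]_dilute = 4.246 × 10^-4 / 0.02053 = 0.02068 mol/L
[IO3^-]_original = 0.02068 × 500.0/20.42 = 0.5065 mol/L

0.5065 mol/L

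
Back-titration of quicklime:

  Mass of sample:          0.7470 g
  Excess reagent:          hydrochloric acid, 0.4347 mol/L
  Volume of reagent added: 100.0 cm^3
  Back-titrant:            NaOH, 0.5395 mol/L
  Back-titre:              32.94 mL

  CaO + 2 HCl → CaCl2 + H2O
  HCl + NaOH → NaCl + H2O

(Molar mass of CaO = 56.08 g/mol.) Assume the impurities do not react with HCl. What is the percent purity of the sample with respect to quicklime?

96.47 %

n(HCl) added = 0.1000 × 0.4347 = 0.04347 mol
n(NaOH) used in back-titration = 0.03294 × 0.5395 = 0.01777 mol
n(HCl) left over = 0.01777 mol (1:1 ratio)
n(HCl) consumed by analyte = 0.04347 − 0.01777 = 0.02570 mol
From the 1:2 ratio, n(CaO) = 1/2 × 0.02570 = 0.01285 mol
mass of CaO = 0.01285 × 56.08 = 0.7206 g
% CaO = 0.7206 / 0.7470 × 100 = 96.47 %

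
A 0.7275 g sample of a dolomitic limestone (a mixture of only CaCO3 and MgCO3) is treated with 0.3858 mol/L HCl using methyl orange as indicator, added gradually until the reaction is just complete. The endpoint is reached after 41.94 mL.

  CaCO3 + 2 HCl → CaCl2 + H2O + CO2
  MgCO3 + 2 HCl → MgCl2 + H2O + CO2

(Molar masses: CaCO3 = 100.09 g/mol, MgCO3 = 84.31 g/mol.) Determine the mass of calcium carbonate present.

n(HCl) = 0.04194 × 0.3858 = 0.01618 mol
Let x = n(CaCO3), y = n(MgCO3).
Titrant: 2x + 2y = 0.01618;  mass: 100.09x + 84.31y = 0.7275
Solving, x = 2.878 × 10^-3 mol, y = 5.212 × 10^-3 mol
mass of CaCO3 = 2.878 × 10^-3 × 100.09 = 0.2880 g

0.2880 g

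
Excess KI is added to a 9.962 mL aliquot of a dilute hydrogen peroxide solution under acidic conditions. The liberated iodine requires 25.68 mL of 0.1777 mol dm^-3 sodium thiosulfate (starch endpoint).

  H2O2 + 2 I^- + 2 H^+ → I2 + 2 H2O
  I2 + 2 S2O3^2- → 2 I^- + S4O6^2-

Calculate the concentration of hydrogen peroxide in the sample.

n(S2O3^2-) = 0.02568 × 0.1777 = 4.563 × 10^-3 mol
n(I2) = n(S2O3^2-)/2 = 2.282 × 10^-3 mol
n(H2O2) in the aliquot = 2.282 × 10^-3 mol (1:1 ratio)
[H2O2] = 2.282 × 10^-3 / 0.009962 = 0.2290 mol/L

0.2290 mol/L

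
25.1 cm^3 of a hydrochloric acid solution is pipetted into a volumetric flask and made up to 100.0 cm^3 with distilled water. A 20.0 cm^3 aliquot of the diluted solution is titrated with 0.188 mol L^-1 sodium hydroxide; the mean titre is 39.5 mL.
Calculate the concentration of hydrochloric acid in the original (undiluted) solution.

1.48 mol/L

HCl + NaOH → NaCl + H2O
n(NaOH) = 0.0395 × 0.188 = 7.43 × 10^-3 mol
n(HCl) in the aliquot = 7.43 × 10^-3 mol (1:1 ratio)
[HCl]_dilute = 7.43 × 10^-3 / 0.0200 = 0.371 mol/L
Dilution factor = 100.0 / 25.1 = 3.984
[HCl]_stock = 0.371 × 3.984 = 1.48 mol/L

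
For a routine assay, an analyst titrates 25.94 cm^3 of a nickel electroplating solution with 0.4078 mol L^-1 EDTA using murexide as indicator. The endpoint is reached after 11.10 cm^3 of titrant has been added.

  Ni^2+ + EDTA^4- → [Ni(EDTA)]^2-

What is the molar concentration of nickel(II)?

n(EDTA) = 0.01110 L × 0.4078 mol/L = 4.527 × 10^-3 mol
n(Ni2+) = 4.527 × 10^-3 mol (1:1 mole ratio)
[Ni2+] = 4.527 × 10^-3 mol / 0.02594 L = 0.1745 mol/L

0.1745 mol/L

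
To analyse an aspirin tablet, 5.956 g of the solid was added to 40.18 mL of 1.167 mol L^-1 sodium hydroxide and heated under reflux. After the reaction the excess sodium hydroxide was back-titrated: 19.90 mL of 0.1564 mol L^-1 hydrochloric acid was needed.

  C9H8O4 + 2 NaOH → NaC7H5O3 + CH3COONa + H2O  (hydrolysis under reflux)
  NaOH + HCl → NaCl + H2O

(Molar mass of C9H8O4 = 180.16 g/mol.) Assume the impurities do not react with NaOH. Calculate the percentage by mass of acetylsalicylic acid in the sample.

n(NaOH) added = 0.04018 × 1.167 = 0.04689 mol
n(HCl) used in back-titration = 0.01990 × 0.1564 = 3.112 × 10^-3 mol
n(NaOH) left over = 3.112 × 10^-3 mol (1:1 ratio)
n(NaOH) consumed by analyte = 0.04689 − 3.112 × 10^-3 = 0.04378 mol
From the 1:2 ratio, n(C9H8O4) = 1/2 × 0.04378 = 0.02189 mol
mass of C9H8O4 = 0.02189 × 180.16 = 3.943 g
% C9H8O4 = 3.943 / 5.956 × 100 = 66.21 %

66.21 %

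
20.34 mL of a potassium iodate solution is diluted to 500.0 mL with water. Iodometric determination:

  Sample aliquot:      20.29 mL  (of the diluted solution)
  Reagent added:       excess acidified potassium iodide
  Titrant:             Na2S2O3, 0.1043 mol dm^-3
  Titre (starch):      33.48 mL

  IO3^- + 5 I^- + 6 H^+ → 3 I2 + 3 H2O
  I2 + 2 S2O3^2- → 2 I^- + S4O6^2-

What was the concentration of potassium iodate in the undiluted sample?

0.7051 mol/L

n(S2O3^2-) = 0.03348 × 0.1043 = 3.492 × 10^-3 mol
n(I2) = n(S2O3^2-)/2 = 1.746 × 10^-3 mol
From the 1:3 ratio, n(IO3^-) in the aliquot = 1/3 × 1.746 × 10^-3 = 5.820 × 10^-4 mol
[IO3^-]_dilute = 5.820 × 10^-4 / 0.02029 = 0.02868 mol/L
[IO3^-]_original = 0.02868 × 500.0/20.34 = 0.7051 mol/L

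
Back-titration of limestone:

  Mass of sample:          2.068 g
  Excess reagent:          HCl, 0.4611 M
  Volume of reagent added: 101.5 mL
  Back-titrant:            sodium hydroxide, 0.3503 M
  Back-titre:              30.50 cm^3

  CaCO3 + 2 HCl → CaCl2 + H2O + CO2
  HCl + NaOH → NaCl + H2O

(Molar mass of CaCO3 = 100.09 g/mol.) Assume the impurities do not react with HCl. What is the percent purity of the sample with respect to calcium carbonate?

87.40 %

n(HCl) added = 0.1015 × 0.4611 = 0.04680 mol
n(NaOH) used in back-titration = 0.03050 × 0.3503 = 0.01068 mol
n(HCl) left over = 0.01068 mol (1:1 ratio)
n(HCl) consumed by analyte = 0.04680 − 0.01068 = 0.03612 mol
From the 1:2 ratio, n(CaCO3) = 1/2 × 0.03612 = 0.01806 mol
mass of CaCO3 = 0.01806 × 100.09 = 1.808 g
% CaCO3 = 1.808 / 2.068 × 100 = 87.40 %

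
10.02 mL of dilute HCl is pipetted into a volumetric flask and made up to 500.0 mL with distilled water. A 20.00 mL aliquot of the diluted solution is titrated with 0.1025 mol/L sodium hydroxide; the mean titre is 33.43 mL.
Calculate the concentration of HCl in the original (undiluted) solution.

8.549 mol/L

HCl + NaOH → NaCl + H2O
n(NaOH) = 0.03343 × 0.1025 = 3.427 × 10^-3 mol
n(HCl) in the aliquot = 3.427 × 10^-3 mol (1:1 ratio)
[HCl]_dilute = 3.427 × 10^-3 / 0.02000 = 0.1713 mol/L
Dilution factor = 500.0 / 10.02 = 49.90
[HCl]_stock = 0.1713 × 49.90 = 8.549 mol/L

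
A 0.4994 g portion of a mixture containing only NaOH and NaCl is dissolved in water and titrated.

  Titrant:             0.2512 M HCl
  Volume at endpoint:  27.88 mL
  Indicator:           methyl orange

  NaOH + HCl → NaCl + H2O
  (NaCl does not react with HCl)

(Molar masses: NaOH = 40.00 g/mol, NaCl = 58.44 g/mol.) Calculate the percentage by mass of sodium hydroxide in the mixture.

56.09 %

n(HCl) = 0.02788 × 0.2512 = 7.003 × 10^-3 mol
Let x = n(NaOH), y = n(NaCl).
Titrant: 1x = 7.003 × 10^-3;  mass: 40.00x + 58.44y = 0.4994
Solving, x = 7.003 × 10^-3 mol, y = 3.752 × 10^-3 mol
mass of NaOH = 7.003 × 10^-3 × 40.00 = 0.2801 g
% NaOH = 0.2801 / 0.4994 × 100 = 56.09 %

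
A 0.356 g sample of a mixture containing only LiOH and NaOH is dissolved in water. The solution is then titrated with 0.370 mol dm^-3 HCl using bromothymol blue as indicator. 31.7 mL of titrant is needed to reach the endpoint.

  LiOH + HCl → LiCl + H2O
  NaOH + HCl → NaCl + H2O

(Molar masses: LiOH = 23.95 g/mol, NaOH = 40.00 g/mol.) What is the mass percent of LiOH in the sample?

n(HCl) = 0.0317 × 0.370 = 0.0117 mol
Let x = n(LiOH), y = n(NaOH).
Titrant: 1x + 1y = 0.0117;  mass: 23.95x + 40.00y = 0.356
Solving, x = 7.05 × 10^-3 mol, y = 4.68 × 10^-3 mol
mass of LiOH = 7.05 × 10^-3 × 23.95 = 0.169 g
% LiOH = 0.169 / 0.356 × 100 = 47.4 %

47.4 %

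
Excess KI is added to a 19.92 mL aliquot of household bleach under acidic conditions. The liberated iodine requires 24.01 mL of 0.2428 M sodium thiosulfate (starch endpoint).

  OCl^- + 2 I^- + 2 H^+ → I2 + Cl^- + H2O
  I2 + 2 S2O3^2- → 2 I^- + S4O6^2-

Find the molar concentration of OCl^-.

0.1463 M

n(S2O3^2-) = 0.02401 × 0.2428 = 5.830 × 10^-3 mol
n(I2) = n(S2O3^2-)/2 = 2.915 × 10^-3 mol
n(OCl^-) in the aliquot = 2.915 × 10^-3 mol (1:1 ratio)
[OCl^-] = 2.915 × 10^-3 / 0.01992 = 0.1463 mol/L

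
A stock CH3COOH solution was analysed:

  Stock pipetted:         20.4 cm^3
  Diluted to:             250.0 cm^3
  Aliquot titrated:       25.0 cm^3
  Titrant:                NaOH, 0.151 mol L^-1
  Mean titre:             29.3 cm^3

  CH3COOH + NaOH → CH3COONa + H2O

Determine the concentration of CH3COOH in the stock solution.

n(NaOH) = 0.0293 × 0.151 = 4.42 × 10^-3 mol
n(CH3COOH) in the aliquot = 4.42 × 10^-3 mol (1:1 ratio)
[CH3COOH]_dilute = 4.42 × 10^-3 / 0.0250 = 0.177 mol/L
Dilution factor = 250.0 / 20.4 = 12.25
[CH3COOH]_stock = 0.177 × 12.25 = 2.17 mol/L

2.17 mol/L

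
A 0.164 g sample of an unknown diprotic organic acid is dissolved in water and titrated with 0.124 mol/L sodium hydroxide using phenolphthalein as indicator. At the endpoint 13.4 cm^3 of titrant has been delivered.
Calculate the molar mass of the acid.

197 g/mol

n(NaOH) = 0.0134 L × 0.124 mol/L = 1.66 × 10^-3 mol
From the 1:2 ratio, n(H2A) = 1/2 × 1.66 × 10^-3 = 8.31 × 10^-4 mol
M = m / n = 0.164 g / 8.31 × 10^-4 mol = 197 g/mol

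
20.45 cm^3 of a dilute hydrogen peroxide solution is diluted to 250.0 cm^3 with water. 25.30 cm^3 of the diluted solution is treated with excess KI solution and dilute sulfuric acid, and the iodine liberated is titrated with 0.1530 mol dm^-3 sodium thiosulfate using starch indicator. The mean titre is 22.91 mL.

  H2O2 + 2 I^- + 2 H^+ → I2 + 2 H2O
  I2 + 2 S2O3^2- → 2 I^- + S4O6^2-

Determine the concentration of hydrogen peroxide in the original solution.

0.8469 mol/L

n(S2O3^2-) = 0.02291 × 0.1530 = 3.505 × 10^-3 mol
n(I2) = n(S2O3^2-)/2 = 1.753 × 10^-3 mol
n(H2O2) in the aliquot = 1.753 × 10^-3 mol (1:1 ratio)
[H2O2]_dilute = 1.753 × 10^-3 / 0.02530 = 0.06927 mol/L
[H2O2]_original = 0.06927 × 250.0/20.45 = 0.8469 mol/L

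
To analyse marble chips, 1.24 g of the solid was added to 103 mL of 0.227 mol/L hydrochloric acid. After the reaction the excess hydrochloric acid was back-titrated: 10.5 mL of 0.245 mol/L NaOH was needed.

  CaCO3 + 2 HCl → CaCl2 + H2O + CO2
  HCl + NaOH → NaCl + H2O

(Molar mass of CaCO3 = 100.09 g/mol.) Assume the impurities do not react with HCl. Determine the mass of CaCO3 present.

1.04 g

n(HCl) added = 0.103 × 0.227 = 0.0234 mol
n(NaOH) used in back-titration = 0.0105 × 0.245 = 2.57 × 10^-3 mol
n(HCl) left over = 2.57 × 10^-3 mol (1:1 ratio)
n(HCl) consumed by analyte = 0.0234 − 2.57 × 10^-3 = 0.0208 mol
From the 1:2 ratio, n(CaCO3) = 1/2 × 0.0208 = 0.0104 mol
mass of CaCO3 = 0.0104 × 100.09 = 1.04 g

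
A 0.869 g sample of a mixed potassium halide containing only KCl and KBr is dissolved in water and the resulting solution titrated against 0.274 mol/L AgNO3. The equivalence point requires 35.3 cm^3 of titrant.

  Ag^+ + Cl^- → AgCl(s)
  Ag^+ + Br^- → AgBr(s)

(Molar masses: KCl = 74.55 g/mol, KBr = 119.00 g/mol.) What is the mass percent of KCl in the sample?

54.4 %

n(AgNO3) = 0.0353 × 0.274 = 9.67 × 10^-3 mol
Let x = n(KCl), y = n(KBr).
Titrant: 1x + 1y = 9.67 × 10^-3;  mass: 74.55x + 119.00y = 0.869
Solving, x = 6.34 × 10^-3 mol, y = 3.33 × 10^-3 mol
mass of KCl = 6.34 × 10^-3 × 74.55 = 0.473 g
% KCl = 0.473 / 0.869 × 100 = 54.4 %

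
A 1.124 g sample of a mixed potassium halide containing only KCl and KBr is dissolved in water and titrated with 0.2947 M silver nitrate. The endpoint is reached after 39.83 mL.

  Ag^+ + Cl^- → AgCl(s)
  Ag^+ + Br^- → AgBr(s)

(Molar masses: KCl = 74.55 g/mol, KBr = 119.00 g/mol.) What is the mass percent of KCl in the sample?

40.71 %

n(AgNO3) = 0.03983 × 0.2947 = 0.01174 mol
Let x = n(KCl), y = n(KBr).
Titrant: 1x + 1y = 0.01174;  mass: 74.55x + 119.00y = 1.124
Solving, x = 6.137 × 10^-3 mol, y = 5.600 × 10^-3 mol
mass of KCl = 6.137 × 10^-3 × 74.55 = 0.4575 g
% KCl = 0.4575 / 1.124 × 100 = 40.71 %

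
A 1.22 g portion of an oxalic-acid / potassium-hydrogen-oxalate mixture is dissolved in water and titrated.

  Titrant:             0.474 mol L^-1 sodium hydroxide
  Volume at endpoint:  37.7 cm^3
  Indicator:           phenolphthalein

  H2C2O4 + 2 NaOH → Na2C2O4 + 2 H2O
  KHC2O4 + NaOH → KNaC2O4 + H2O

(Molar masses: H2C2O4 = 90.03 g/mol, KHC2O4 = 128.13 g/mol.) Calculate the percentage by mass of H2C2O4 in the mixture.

n(NaOH) = 0.0377 × 0.474 = 0.0179 mol
Let x = n(H2C2O4), y = n(KHC2O4).
Titrant: 2x + 1y = 0.0179;  mass: 90.03x + 128.13y = 1.22
Solving, x = 6.43 × 10^-3 mol, y = 5.00 × 10^-3 mol
mass of H2C2O4 = 6.43 × 10^-3 × 90.03 = 0.579 g
% H2C2O4 = 0.579 / 1.22 × 100 = 47.5 %

47.5 %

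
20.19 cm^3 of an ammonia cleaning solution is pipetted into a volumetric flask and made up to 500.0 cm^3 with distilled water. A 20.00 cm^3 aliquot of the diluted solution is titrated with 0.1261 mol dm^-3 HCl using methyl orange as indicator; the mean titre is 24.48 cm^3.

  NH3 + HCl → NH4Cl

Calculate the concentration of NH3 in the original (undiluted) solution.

3.822 mol/L

n(HCl) = 0.02448 × 0.1261 = 3.087 × 10^-3 mol
n(NH3) in the aliquot = 3.087 × 10^-3 mol (1:1 ratio)
[NH3]_dilute = 3.087 × 10^-3 / 0.02000 = 0.1543 mol/L
Dilution factor = 500.0 / 20.19 = 24.76
[NH3]_stock = 0.1543 × 24.76 = 3.822 mol/L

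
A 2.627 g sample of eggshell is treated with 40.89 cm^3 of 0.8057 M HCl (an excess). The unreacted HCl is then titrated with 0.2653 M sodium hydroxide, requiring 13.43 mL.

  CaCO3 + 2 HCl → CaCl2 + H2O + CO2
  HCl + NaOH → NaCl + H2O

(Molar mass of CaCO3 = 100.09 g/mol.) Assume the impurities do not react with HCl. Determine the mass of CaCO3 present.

n(HCl) added = 0.04089 × 0.8057 = 0.03295 mol
n(NaOH) used in back-titration = 0.01343 × 0.2653 = 3.563 × 10^-3 mol
n(HCl) left over = 3.563 × 10^-3 mol (1:1 ratio)
n(HCl) consumed by analyte = 0.03295 − 3.563 × 10^-3 = 0.02938 mol
From the 1:2 ratio, n(CaCO3) = 1/2 × 0.02938 = 0.01469 mol
mass of CaCO3 = 0.01469 × 100.09 = 1.470 g

1.470 g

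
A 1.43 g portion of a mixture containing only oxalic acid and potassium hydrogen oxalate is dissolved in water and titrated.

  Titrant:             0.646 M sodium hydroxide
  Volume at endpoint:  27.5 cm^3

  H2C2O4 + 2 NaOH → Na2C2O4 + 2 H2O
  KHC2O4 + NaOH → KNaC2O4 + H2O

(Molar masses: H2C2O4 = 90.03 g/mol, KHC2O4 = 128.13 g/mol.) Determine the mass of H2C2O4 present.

n(NaOH) = 0.0275 × 0.646 = 0.0178 mol
Let x = n(H2C2O4), y = n(KHC2O4).
Titrant: 2x + 1y = 0.0178;  mass: 90.03x + 128.13y = 1.43
Solving, x = 5.09 × 10^-3 mol, y = 7.58 × 10^-3 mol
mass of H2C2O4 = 5.09 × 10^-3 × 90.03 = 0.458 g

0.458 g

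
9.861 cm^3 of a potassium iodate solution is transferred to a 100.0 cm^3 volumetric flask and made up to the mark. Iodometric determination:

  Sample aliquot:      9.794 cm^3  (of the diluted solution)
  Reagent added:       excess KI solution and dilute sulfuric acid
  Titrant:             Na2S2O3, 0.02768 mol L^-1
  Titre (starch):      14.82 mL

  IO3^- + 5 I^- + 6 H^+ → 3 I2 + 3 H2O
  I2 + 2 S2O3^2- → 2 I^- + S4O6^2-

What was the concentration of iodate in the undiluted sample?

n(S2O3^2-) = 0.01482 × 0.02768 = 4.102 × 10^-4 mol
n(I2) = n(S2O3^2-)/2 = 2.051 × 10^-4 mol
From the 1:3 ratio, n(IO3^-) in the aliquot = 1/3 × 2.051 × 10^-4 = 6.837 × 10^-5 mol
[IO3^-]_dilute = 6.837 × 10^-5 / 0.009794 = 0.006981 mol/L
[IO3^-]_original = 0.006981 × 100.0/9.861 = 0.07079 mol/L

0.07079 mol/L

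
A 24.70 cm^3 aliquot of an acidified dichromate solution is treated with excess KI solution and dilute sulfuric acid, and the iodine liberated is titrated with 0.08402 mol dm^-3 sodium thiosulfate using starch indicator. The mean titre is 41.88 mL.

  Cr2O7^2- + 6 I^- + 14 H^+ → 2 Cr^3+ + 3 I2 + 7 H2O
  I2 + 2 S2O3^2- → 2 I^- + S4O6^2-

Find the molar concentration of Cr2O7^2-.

0.02374 mol/L

n(S2O3^2-) = 0.04188 × 0.08402 = 3.519 × 10^-3 mol
n(I2) = n(S2O3^2-)/2 = 1.759 × 10^-3 mol
From the 1:3 ratio, n(Cr2O7^2-) in the aliquot = 1/3 × 1.759 × 10^-3 = 5.865 × 10^-4 mol
[Cr2O7^2-] = 5.865 × 10^-4 / 0.02470 = 0.02374 mol/L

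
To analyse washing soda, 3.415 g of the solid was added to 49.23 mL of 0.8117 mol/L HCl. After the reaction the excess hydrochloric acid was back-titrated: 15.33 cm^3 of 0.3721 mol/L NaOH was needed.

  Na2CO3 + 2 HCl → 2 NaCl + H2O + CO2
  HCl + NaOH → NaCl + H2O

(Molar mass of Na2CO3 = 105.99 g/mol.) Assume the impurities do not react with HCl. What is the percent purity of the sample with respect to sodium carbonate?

53.16 %

n(HCl) added = 0.04923 × 0.8117 = 0.03996 mol
n(NaOH) used in back-titration = 0.01533 × 0.3721 = 5.704 × 10^-3 mol
n(HCl) left over = 5.704 × 10^-3 mol (1:1 ratio)
n(HCl) consumed by analyte = 0.03996 − 5.704 × 10^-3 = 0.03426 mol
From the 1:2 ratio, n(Na2CO3) = 1/2 × 0.03426 = 0.01713 mol
mass of Na2CO3 = 0.01713 × 105.99 = 1.815 g
% Na2CO3 = 1.815 / 3.415 × 100 = 53.16 %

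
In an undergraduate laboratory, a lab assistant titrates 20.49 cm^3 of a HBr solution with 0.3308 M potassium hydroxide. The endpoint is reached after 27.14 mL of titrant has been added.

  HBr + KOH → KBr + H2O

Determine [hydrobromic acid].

0.4382 M

n(KOH) = 0.02714 L × 0.3308 mol/L = 8.978 × 10^-3 mol
n(HBr) = 8.978 × 10^-3 mol (1:1 mole ratio)
[HBr] = 8.978 × 10^-3 mol / 0.02049 L = 0.4382 mol/L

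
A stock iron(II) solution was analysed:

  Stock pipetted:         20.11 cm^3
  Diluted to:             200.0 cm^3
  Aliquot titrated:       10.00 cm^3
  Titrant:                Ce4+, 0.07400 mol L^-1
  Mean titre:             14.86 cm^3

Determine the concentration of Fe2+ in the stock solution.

1.094 mol/L

Ce^4+ + Fe^2+ → Ce^3+ + Fe^3+
n(Ce4+) = 0.01486 × 0.07400 = 1.100 × 10^-3 mol
n(Fe2+) in the aliquot = 1.100 × 10^-3 mol (1:1 ratio)
[Fe2+]_dilute = 1.100 × 10^-3 / 0.01000 = 0.1100 mol/L
Dilution factor = 200.0 / 20.11 = 9.945
[Fe2+]_stock = 0.1100 × 9.945 = 1.094 mol/L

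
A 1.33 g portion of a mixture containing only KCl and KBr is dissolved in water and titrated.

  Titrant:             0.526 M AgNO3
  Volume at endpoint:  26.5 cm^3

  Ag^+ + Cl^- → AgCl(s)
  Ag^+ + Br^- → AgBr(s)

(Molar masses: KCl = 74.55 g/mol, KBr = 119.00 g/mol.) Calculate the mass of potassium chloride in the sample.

0.551 g

n(AgNO3) = 0.0265 × 0.526 = 0.0139 mol
Let x = n(KCl), y = n(KBr).
Titrant: 1x + 1y = 0.0139;  mass: 74.55x + 119.00y = 1.33
Solving, x = 7.40 × 10^-3 mol, y = 6.54 × 10^-3 mol
mass of KCl = 7.40 × 10^-3 × 74.55 = 0.551 g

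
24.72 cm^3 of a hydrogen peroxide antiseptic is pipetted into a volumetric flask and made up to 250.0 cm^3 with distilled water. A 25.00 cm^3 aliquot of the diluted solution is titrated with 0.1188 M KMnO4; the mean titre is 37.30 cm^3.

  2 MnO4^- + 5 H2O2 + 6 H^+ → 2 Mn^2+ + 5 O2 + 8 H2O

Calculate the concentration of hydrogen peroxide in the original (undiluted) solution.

4.481 M

n(KMnO4) = 0.03730 × 0.1188 = 4.431 × 10^-3 mol
From the 5:2 ratio, n(H2O2) in the aliquot = 5/2 × 4.431 × 10^-3 = 0.01108 mol
[H2O2]_dilute = 0.01108 / 0.02500 = 0.4431 mol/L
Dilution factor = 250.0 / 24.72 = 10.11
[H2O2]_stock = 0.4431 × 10.11 = 4.481 mol/L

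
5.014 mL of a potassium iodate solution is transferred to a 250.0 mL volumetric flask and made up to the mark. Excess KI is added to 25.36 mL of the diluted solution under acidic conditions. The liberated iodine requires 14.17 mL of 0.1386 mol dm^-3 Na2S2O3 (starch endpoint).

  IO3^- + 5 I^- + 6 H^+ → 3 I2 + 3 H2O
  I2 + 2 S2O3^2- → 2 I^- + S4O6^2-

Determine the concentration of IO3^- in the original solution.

n(S2O3^2-) = 0.01417 × 0.1386 = 1.964 × 10^-3 mol
n(I2) = n(S2O3^2-)/2 = 9.820 × 10^-4 mol
From the 1:3 ratio, n(IO3^-) in the aliquot = 1/3 × 9.820 × 10^-4 = 3.273 × 10^-4 mol
[IO3^-]_dilute = 3.273 × 10^-4 / 0.02536 = 0.01291 mol/L
[IO3^-]_original = 0.01291 × 250.0/5.014 = 0.6436 mol/L

0.6436 mol/L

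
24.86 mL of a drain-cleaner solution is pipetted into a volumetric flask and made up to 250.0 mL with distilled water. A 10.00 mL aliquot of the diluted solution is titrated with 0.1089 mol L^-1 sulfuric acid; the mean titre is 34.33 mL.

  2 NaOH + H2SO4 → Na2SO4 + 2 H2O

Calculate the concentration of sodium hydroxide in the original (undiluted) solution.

n(H2SO4) = 0.03433 × 0.1089 = 3.739 × 10^-3 mol
From the 2:1 ratio, n(NaOH) in the aliquot = 2/1 × 3.739 × 10^-3 = 7.477 × 10^-3 mol
[NaOH]_dilute = 7.477 × 10^-3 / 0.01000 = 0.7477 mol/L
Dilution factor = 250.0 / 24.86 = 10.06
[NaOH]_stock = 0.7477 × 10.06 = 7.519 mol/L

7.519 mol/L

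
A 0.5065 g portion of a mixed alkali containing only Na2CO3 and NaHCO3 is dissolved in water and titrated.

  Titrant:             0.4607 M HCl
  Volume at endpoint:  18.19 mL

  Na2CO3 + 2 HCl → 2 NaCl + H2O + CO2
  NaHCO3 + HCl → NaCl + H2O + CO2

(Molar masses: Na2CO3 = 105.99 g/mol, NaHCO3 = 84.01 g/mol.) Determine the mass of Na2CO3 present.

n(HCl) = 0.01819 × 0.4607 = 8.380 × 10^-3 mol
Let x = n(Na2CO3), y = n(NaHCO3).
Titrant: 2x + 1y = 8.380 × 10^-3;  mass: 105.99x + 84.01y = 0.5065
Solving, x = 3.184 × 10^-3 mol, y = 2.012 × 10^-3 mol
mass of Na2CO3 = 3.184 × 10^-3 × 105.99 = 0.3375 g

0.3375 g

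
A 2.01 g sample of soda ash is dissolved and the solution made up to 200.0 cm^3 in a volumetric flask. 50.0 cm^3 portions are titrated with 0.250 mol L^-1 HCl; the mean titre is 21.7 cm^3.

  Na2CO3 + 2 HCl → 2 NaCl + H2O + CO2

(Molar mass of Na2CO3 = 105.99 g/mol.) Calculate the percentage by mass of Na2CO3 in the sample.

n(HCl) per titration = 0.0217 × 0.250 = 5.42 × 10^-3 mol
From the 1:2 ratio, n(Na2CO3) in each aliquot = 1/2 × 5.42 × 10^-3 = 2.71 × 10^-3 mol
n(Na2CO3) in the whole flask = 2.71 × 10^-3 × 200.0/50.0 = 0.0109 mol
mass of Na2CO3 = 0.0109 × 105.99 = 1.15 g
% Na2CO3 = 1.15 / 2.01 × 100 = 57.2 %

57.2 %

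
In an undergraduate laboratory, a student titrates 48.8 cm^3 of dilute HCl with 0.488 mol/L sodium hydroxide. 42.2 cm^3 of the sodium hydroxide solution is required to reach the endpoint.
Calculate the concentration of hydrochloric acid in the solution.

0.422 mol/L

HCl + NaOH → NaCl + H2O
n(NaOH) = 0.0422 L × 0.488 mol/L = 0.0206 mol
n(HCl) = 0.0206 mol (1:1 mole ratio)
[HCl] = 0.0206 mol / 0.0488 L = 0.422 mol/L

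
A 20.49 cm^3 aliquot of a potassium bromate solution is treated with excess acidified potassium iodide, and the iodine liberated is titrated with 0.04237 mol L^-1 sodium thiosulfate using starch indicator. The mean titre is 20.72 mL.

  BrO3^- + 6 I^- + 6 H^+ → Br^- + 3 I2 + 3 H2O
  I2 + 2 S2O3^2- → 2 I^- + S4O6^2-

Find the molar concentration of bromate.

0.007141 mol/L

n(S2O3^2-) = 0.02072 × 0.04237 = 8.779 × 10^-4 mol
n(I2) = n(S2O3^2-)/2 = 4.390 × 10^-4 mol
From the 1:3 ratio, n(BrO3^-) in the aliquot = 1/3 × 4.390 × 10^-4 = 1.463 × 10^-4 mol
[BrO3^-] = 1.463 × 10^-4 / 0.02049 = 0.007141 mol/L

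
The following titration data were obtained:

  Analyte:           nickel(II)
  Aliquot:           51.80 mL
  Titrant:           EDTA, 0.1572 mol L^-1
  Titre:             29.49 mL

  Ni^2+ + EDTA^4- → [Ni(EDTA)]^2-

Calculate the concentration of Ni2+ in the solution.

0.08949 mol/L

n(EDTA) = 0.02949 L × 0.1572 mol/L = 4.636 × 10^-3 mol
n(Ni2+) = 4.636 × 10^-3 mol (1:1 mole ratio)
[Ni2+] = 4.636 × 10^-3 mol / 0.05180 L = 0.08949 mol/L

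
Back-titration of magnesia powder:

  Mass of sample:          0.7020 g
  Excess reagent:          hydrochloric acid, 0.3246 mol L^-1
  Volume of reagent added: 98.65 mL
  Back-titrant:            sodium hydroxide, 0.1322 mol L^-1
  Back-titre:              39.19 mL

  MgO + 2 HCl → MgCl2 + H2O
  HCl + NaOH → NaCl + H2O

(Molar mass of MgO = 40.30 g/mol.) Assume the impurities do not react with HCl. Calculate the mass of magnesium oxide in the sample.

n(HCl) added = 0.09865 × 0.3246 = 0.03202 mol
n(NaOH) used in back-titration = 0.03919 × 0.1322 = 5.181 × 10^-3 mol
n(HCl) left over = 5.181 × 10^-3 mol (1:1 ratio)
n(HCl) consumed by analyte = 0.03202 − 5.181 × 10^-3 = 0.02684 mol
From the 1:2 ratio, n(MgO) = 1/2 × 0.02684 = 0.01342 mol
mass of MgO = 0.01342 × 40.30 = 0.5408 g

0.5408 g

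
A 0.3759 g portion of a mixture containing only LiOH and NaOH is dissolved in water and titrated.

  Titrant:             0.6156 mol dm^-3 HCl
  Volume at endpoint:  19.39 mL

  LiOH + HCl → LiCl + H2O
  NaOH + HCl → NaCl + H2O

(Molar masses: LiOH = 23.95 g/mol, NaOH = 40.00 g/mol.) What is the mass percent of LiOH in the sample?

n(HCl) = 0.01939 × 0.6156 = 0.01194 mol
Let x = n(LiOH), y = n(NaOH).
Titrant: 1x + 1y = 0.01194;  mass: 23.95x + 40.00y = 0.3759
Solving, x = 6.328 × 10^-3 mol, y = 5.609 × 10^-3 mol
mass of LiOH = 6.328 × 10^-3 × 23.95 = 0.1515 g
% LiOH = 0.1515 / 0.3759 × 100 = 40.32 %

40.32 %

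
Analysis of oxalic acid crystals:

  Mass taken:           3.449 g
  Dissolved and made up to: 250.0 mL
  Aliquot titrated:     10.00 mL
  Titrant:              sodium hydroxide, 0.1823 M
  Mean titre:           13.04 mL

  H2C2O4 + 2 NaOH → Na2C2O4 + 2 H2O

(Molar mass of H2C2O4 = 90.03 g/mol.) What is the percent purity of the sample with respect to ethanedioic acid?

n(NaOH) per titration = 0.01304 × 0.1823 = 2.377 × 10^-3 mol
From the 1:2 ratio, n(H2C2O4) in each aliquot = 1/2 × 2.377 × 10^-3 = 1.189 × 10^-3 mol
n(H2C2O4) in the whole flask = 1.189 × 10^-3 × 250.0/10.00 = 0.02971 mol
mass of H2C2O4 = 0.02971 × 90.03 = 2.675 g
% H2C2O4 = 2.675 / 3.449 × 100 = 77.57 %

77.57 %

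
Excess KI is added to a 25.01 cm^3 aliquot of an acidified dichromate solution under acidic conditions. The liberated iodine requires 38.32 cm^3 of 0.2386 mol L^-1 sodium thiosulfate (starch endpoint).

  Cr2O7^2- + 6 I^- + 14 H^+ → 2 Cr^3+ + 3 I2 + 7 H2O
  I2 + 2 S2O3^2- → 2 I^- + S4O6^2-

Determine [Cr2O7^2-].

n(S2O3^2-) = 0.03832 × 0.2386 = 9.143 × 10^-3 mol
n(I2) = n(S2O3^2-)/2 = 4.572 × 10^-3 mol
From the 1:3 ratio, n(Cr2O7^2-) in the aliquot = 1/3 × 4.572 × 10^-3 = 1.524 × 10^-3 mol
[Cr2O7^2-] = 1.524 × 10^-3 / 0.02501 = 0.06093 mol/L

0.06093 mol/L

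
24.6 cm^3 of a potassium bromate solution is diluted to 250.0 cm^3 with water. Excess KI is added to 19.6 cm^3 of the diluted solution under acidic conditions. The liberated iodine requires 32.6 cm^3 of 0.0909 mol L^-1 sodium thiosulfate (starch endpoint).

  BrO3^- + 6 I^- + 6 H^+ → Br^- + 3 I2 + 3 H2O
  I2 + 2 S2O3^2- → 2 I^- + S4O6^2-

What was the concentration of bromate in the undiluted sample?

0.256 mol/L

n(S2O3^2-) = 0.0326 × 0.0909 = 2.96 × 10^-3 mol
n(I2) = n(S2O3^2-)/2 = 1.48 × 10^-3 mol
From the 1:3 ratio, n(BrO3^-) in the aliquot = 1/3 × 1.48 × 10^-3 = 4.94 × 10^-4 mol
[BrO3^-]_dilute = 4.94 × 10^-4 / 0.0196 = 0.0252 mol/L
[BrO3^-]_original = 0.0252 × 250.0/24.6 = 0.256 mol/L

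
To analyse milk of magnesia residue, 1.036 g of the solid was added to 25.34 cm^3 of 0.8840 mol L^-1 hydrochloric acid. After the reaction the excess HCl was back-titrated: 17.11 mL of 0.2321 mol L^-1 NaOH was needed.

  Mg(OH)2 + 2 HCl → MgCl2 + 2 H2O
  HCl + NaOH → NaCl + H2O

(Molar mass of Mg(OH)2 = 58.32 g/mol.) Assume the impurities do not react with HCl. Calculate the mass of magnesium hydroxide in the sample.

0.5374 g

n(HCl) added = 0.02534 × 0.8840 = 0.02240 mol
n(NaOH) used in back-titration = 0.01711 × 0.2321 = 3.971 × 10^-3 mol
n(HCl) left over = 3.971 × 10^-3 mol (1:1 ratio)
n(HCl) consumed by analyte = 0.02240 − 3.971 × 10^-3 = 0.01843 mol
From the 1:2 ratio, n(Mg(OH)2) = 1/2 × 0.01843 = 9.215 × 10^-3 mol
mass of Mg(OH)2 = 9.215 × 10^-3 × 58.32 = 0.5374 g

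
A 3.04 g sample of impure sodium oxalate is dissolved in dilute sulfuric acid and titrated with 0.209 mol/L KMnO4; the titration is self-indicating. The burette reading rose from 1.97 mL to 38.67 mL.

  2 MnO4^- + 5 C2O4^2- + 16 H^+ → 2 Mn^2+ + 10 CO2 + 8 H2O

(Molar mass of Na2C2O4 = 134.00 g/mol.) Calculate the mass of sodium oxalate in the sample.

n(KMnO4) = 0.0367 L × 0.209 mol/L = 7.67 × 10^-3 mol
From the 5:2 ratio, n(Na2C2O4) = 5/2 × 7.67 × 10^-3 = 0.0192 mol
mass of Na2C2O4 = 0.0192 × 134.00 g/mol = 2.57 g

2.57 g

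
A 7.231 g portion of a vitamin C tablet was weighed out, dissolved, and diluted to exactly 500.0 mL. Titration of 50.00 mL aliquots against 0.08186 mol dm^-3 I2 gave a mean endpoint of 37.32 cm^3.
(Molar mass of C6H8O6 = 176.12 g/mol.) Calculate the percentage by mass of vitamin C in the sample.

74.41 %

C6H8O6 + I2 → C6H6O6 + 2 HI
n(I2) per titration = 0.03732 × 0.08186 = 3.055 × 10^-3 mol
n(C6H8O6) in each aliquot = 3.055 × 10^-3 mol (1:1 ratio)
n(C6H8O6) in the whole flask = 3.055 × 10^-3 × 500.0/50.00 = 0.03055 mol
mass of C6H8O6 = 0.03055 × 176.12 = 5.380 g
% C6H8O6 = 5.380 / 7.231 × 100 = 74.41 %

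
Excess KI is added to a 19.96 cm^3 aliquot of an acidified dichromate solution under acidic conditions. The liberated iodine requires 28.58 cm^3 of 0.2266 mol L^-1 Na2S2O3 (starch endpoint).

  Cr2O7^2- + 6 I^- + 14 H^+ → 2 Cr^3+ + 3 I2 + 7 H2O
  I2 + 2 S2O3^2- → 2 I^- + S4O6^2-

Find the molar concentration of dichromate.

0.05408 mol/L

n(S2O3^2-) = 0.02858 × 0.2266 = 6.476 × 10^-3 mol
n(I2) = n(S2O3^2-)/2 = 3.238 × 10^-3 mol
From the 1:3 ratio, n(Cr2O7^2-) in the aliquot = 1/3 × 3.238 × 10^-3 = 1.079 × 10^-3 mol
[Cr2O7^2-] = 1.079 × 10^-3 / 0.01996 = 0.05408 mol/L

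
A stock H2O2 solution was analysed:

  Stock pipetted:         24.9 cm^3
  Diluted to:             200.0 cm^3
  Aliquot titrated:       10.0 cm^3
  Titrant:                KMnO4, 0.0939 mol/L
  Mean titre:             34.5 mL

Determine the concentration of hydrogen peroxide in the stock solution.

2 MnO4^- + 5 H2O2 + 6 H^+ → 2 Mn^2+ + 5 O2 + 8 H2O
n(KMnO4) = 0.0345 × 0.0939 = 3.24 × 10^-3 mol
From the 5:2 ratio, n(H2O2) in the aliquot = 5/2 × 3.24 × 10^-3 = 8.10 × 10^-3 mol
[H2O2]_dilute = 8.10 × 10^-3 / 0.0100 = 0.810 mol/L
Dilution factor = 200.0 / 24.9 = 8.032
[H2O2]_stock = 0.810 × 8.032 = 6.51 mol/L

6.51 mol/L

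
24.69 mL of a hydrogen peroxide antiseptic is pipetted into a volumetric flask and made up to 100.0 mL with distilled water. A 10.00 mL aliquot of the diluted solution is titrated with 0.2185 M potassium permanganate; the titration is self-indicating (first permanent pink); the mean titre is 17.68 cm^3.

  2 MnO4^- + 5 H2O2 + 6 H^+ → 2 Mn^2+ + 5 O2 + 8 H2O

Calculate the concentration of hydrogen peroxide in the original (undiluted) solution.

n(KMnO4) = 0.01768 × 0.2185 = 3.863 × 10^-3 mol
From the 5:2 ratio, n(H2O2) in the aliquot = 5/2 × 3.863 × 10^-3 = 9.658 × 10^-3 mol
[H2O2]_dilute = 9.658 × 10^-3 / 0.01000 = 0.9658 mol/L
Dilution factor = 100.0 / 24.69 = 4.050
[H2O2]_stock = 0.9658 × 4.050 = 3.912 mol/L

3.912 M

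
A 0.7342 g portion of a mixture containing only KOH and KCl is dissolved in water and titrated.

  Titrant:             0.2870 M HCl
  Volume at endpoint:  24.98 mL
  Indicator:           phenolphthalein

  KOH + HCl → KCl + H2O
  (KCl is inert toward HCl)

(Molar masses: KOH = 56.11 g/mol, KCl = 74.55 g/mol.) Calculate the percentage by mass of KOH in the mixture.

54.79 %

n(HCl) = 0.02498 × 0.2870 = 7.169 × 10^-3 mol
Let x = n(KOH), y = n(KCl).
Titrant: 1x = 7.169 × 10^-3;  mass: 56.11x + 74.55y = 0.7342
Solving, x = 7.169 × 10^-3 mol, y = 4.452 × 10^-3 mol
mass of KOH = 7.169 × 10^-3 × 56.11 = 0.4023 g
% KOH = 0.4023 / 0.7342 × 100 = 54.79 %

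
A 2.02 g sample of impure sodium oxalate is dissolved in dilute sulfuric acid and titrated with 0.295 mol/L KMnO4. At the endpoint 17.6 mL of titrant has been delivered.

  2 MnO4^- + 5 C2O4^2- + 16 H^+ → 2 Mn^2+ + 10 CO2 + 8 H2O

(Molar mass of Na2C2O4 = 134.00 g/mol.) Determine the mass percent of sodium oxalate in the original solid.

86.1 %

n(KMnO4) = 0.0176 L × 0.295 mol/L = 5.19 × 10^-3 mol
From the 5:2 ratio, n(Na2C2O4) = 5/2 × 5.19 × 10^-3 = 0.0130 mol
mass of Na2C2O4 = 0.0130 × 134.00 g/mol = 1.74 g
% Na2C2O4 = 1.74 / 2.02 × 100 = 86.1 %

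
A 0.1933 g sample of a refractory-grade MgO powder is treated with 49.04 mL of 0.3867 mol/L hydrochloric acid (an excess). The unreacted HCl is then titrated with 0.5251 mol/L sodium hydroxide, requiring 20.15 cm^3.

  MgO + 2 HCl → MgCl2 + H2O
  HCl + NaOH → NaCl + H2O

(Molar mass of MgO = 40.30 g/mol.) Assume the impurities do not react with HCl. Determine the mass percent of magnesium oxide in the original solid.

n(HCl) added = 0.04904 × 0.3867 = 0.01896 mol
n(NaOH) used in back-titration = 0.02015 × 0.5251 = 0.01058 mol
n(HCl) left over = 0.01058 mol (1:1 ratio)
n(HCl) consumed by analyte = 0.01896 − 0.01058 = 8.383 × 10^-3 mol
From the 1:2 ratio, n(MgO) = 1/2 × 8.383 × 10^-3 = 4.192 × 10^-3 mol
mass of MgO = 4.192 × 10^-3 × 40.30 = 0.1689 g
% MgO = 0.1689 / 0.1933 × 100 = 87.39 %

87.39 %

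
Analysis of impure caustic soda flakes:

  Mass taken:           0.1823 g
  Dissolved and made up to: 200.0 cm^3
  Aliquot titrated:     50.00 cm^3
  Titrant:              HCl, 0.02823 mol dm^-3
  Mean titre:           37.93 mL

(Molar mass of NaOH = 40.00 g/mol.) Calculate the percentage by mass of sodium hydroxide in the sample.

93.98 %

NaOH + HCl → NaCl + H2O
n(HCl) per titration = 0.03793 × 0.02823 = 1.071 × 10^-3 mol
n(NaOH) in each aliquot = 1.071 × 10^-3 mol (1:1 ratio)
n(NaOH) in the whole flask = 1.071 × 10^-3 × 200.0/50.00 = 4.283 × 10^-3 mol
mass of NaOH = 4.283 × 10^-3 × 40.00 = 0.1713 g
% NaOH = 0.1713 / 0.1823 × 100 = 93.98 %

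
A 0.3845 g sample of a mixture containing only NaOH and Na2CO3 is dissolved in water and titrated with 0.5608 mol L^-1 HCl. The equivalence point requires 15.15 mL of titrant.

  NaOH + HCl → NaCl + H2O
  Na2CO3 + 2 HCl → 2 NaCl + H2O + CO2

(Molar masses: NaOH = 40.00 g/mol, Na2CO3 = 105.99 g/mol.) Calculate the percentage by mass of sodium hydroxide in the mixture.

52.64 %

n(HCl) = 0.01515 × 0.5608 = 8.496 × 10^-3 mol
Let x = n(NaOH), y = n(Na2CO3).
Titrant: 1x + 2y = 8.496 × 10^-3;  mass: 40.00x + 105.99y = 0.3845
Solving, x = 5.060 × 10^-3 mol, y = 1.718 × 10^-3 mol
mass of NaOH = 5.060 × 10^-3 × 40.00 = 0.2024 g
% NaOH = 0.2024 / 0.3845 × 100 = 52.64 %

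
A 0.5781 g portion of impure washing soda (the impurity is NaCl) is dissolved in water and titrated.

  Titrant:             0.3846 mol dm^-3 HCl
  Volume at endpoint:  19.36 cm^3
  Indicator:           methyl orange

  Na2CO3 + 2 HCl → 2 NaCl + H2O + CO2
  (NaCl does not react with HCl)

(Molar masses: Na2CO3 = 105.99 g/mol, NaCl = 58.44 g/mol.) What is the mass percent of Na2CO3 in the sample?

68.26 %

n(HCl) = 0.01936 × 0.3846 = 7.446 × 10^-3 mol
Let x = n(Na2CO3), y = n(NaCl).
Titrant: 2x = 7.446 × 10^-3;  mass: 105.99x + 58.44y = 0.5781
Solving, x = 3.723 × 10^-3 mol, y = 3.140 × 10^-3 mol
mass of Na2CO3 = 3.723 × 10^-3 × 105.99 = 0.3946 g
% Na2CO3 = 0.3946 / 0.5781 × 100 = 68.26 %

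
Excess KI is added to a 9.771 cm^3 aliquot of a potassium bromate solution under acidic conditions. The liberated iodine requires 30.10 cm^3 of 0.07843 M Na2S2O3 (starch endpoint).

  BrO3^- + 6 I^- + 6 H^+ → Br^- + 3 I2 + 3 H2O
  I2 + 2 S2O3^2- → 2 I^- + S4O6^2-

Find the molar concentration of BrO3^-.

n(S2O3^2-) = 0.03010 × 0.07843 = 2.361 × 10^-3 mol
n(I2) = n(S2O3^2-)/2 = 1.180 × 10^-3 mol
From the 1:3 ratio, n(BrO3^-) in the aliquot = 1/3 × 1.180 × 10^-3 = 3.935 × 10^-4 mol
[BrO3^-] = 3.935 × 10^-4 / 0.009771 = 0.04027 mol/L

0.04027 M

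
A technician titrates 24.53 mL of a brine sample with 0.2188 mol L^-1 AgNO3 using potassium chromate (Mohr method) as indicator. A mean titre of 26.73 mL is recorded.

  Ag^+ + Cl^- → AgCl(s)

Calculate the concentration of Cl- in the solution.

0.2384 mol/L

n(AgNO3) = 0.02673 L × 0.2188 mol/L = 5.849 × 10^-3 mol
n(Cl-) = 5.849 × 10^-3 mol (1:1 mole ratio)
[Cl-] = 5.849 × 10^-3 mol / 0.02453 L = 0.2384 mol/L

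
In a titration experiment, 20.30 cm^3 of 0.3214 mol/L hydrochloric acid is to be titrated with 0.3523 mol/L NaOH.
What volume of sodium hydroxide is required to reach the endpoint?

HCl + NaOH → NaCl + H2O
n(HCl) = 0.02030 L × 0.3214 mol/L = 6.524 × 10^-3 mol
n(NaOH) = 6.524 × 10^-3 mol (1:1 stoichiometry)
V(NaOH) = 6.524 × 10^-3 mol / 0.3523 mol/L = 0.01852 L = 18.52 mL

18.52 mL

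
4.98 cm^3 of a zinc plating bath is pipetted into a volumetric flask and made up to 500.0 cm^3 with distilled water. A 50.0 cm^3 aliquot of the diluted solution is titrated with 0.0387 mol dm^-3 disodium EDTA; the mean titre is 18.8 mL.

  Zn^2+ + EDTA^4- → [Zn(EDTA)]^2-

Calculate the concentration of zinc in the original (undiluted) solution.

1.46 mol/L

n(EDTA) = 0.0188 × 0.0387 = 7.28 × 10^-4 mol
n(Zn2+) in the aliquot = 7.28 × 10^-4 mol (1:1 ratio)
[Zn2+]_dilute = 7.28 × 10^-4 / 0.0500 = 0.0146 mol/L
Dilution factor = 500.0 / 4.98 = 100.4
[Zn2+]_stock = 0.0146 × 100.4 = 1.46 mol/L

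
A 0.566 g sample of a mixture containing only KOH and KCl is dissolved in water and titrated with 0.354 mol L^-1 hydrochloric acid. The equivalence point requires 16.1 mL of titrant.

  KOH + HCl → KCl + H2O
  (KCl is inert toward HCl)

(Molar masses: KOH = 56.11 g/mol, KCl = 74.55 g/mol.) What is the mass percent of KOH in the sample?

56.5 %

n(HCl) = 0.0161 × 0.354 = 5.70 × 10^-3 mol
Let x = n(KOH), y = n(KCl).
Titrant: 1x = 5.70 × 10^-3;  mass: 56.11x + 74.55y = 0.566
Solving, x = 5.70 × 10^-3 mol, y = 3.30 × 10^-3 mol
mass of KOH = 5.70 × 10^-3 × 56.11 = 0.320 g
% KOH = 0.320 / 0.566 × 100 = 56.5 %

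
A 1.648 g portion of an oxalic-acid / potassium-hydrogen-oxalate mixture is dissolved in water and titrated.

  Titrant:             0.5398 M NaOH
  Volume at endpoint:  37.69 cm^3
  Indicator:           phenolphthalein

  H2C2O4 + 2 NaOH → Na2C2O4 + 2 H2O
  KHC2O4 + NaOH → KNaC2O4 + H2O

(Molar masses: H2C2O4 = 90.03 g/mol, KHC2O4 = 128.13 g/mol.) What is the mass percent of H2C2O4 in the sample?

n(NaOH) = 0.03769 × 0.5398 = 0.02035 mol
Let x = n(H2C2O4), y = n(KHC2O4).
Titrant: 2x + 1y = 0.02035;  mass: 90.03x + 128.13y = 1.648
Solving, x = 5.768 × 10^-3 mol, y = 8.809 × 10^-3 mol
mass of H2C2O4 = 5.768 × 10^-3 × 90.03 = 0.5193 g
% H2C2O4 = 0.5193 / 1.648 × 100 = 31.51 %

31.51 %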